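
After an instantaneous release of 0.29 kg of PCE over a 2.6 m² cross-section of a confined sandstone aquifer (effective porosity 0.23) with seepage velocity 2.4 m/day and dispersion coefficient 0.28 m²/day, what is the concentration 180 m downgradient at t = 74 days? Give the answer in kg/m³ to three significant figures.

For an instantaneous plane source, C(x,t) = M/(n_e·A·√(4πDt)) · exp(−(x−vt)²/(4Dt)), with n_e·A the pore (flow) area.
Plume center vt = 2.4 × 74 = 177.6 m, so the well at 180 m is 2.4 m downgradient of the peak.
√(4πDt) = 16.14 m, giving peak height M/(n_e·A·√(4πDt)) = 0.29/(0.23 × 2.6 × 16.14) = 0.03005 kg/m³.
(x−vt)²/(4Dt) = (2.4)²/(4 × 0.28 × 74) = 0.06950; exp(−0.06950) = 0.9329.
C = 0.03005 × 0.9329 = 0.0280 kg/m³.

0.0280 kg/m³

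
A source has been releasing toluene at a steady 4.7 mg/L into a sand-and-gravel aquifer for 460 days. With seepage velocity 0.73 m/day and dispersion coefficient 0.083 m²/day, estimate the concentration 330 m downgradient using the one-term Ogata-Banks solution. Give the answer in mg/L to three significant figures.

3.51 mg/L

For a continuous step input, C/C₀ ≈ ½·erfc((x−vt)/(2√(Dt))).
vt = 0.73 × 460 = 335.8 m and 2√(Dt) = 2√(0.083 × 460) = 12.36 m.
Argument (x−vt)/(2√(Dt)) = (330 − 335.8)/12.36 = -0.4693; ½·erfc(-0.4693) = 0.7466.
C = 4.7 × 0.7466 = 3.51 mg/L.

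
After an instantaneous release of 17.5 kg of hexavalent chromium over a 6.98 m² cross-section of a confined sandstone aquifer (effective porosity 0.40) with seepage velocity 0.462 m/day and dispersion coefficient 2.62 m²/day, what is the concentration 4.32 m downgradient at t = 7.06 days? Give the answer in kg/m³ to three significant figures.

0.405 kg/m³

For an instantaneous plane source, C(x,t) = M/(n_e·A·√(4πDt)) · exp(−(x−vt)²/(4Dt)), with n_e·A the pore (flow) area.
Plume center vt = 0.462 × 7.06 = 3.26172 m, so the well at 4.32 m is 1.05828 m downgradient of the peak.
√(4πDt) = 15.25 m, giving peak height M/(n_e·A·√(4πDt)) = 17.5/(0.40 × 6.98 × 15.25) = 0.4110 kg/m³.
(x−vt)²/(4Dt) = (1.05828)²/(4 × 2.62 × 7.06) = 0.01514; exp(−0.01514) = 0.9850.
C = 0.4110 × 0.9850 = 0.405 kg/m³.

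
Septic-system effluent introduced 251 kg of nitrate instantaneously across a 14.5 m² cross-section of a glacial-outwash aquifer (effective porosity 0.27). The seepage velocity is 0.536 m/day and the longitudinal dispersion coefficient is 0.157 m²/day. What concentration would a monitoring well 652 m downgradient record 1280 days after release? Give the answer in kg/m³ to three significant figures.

For an instantaneous plane source, C(x,t) = M/(n_e·A·√(4πDt)) · exp(−(x−vt)²/(4Dt)), with n_e·A the pore (flow) area.
Plume center vt = 0.536 × 1280 = 686.08 m, so the well at 652 m is 34.08 m upgradient of the peak.
√(4πDt) = 50.25 m, giving peak height M/(n_e·A·√(4πDt)) = 251/(0.27 × 14.5 × 50.25) = 1.276 kg/m³.
(x−vt)²/(4Dt) = (-34.08)²/(4 × 0.157 × 1280) = 1.445; exp(−1.445) = 0.2357.
C = 1.276 × 0.2357 = 0.301 kg/m³.

0.301 kg/m³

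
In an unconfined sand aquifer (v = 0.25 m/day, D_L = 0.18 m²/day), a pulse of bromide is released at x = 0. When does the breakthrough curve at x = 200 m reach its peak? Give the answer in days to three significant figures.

For the 1D instantaneous-source solution, setting ∂C/∂t = 0 at fixed x gives v²t² + 2Dt − x² = 0, so t = (√(D² + v²x²) − D)/v².
√(D² + v²x²) = √(0.18² + 0.25² × 200²) = 50.00; v² = 0.0625.
t = (50.00 − 0.18)/0.0625 = 797 days (vs. the pure-advection estimate x/v = 800 d).

797 days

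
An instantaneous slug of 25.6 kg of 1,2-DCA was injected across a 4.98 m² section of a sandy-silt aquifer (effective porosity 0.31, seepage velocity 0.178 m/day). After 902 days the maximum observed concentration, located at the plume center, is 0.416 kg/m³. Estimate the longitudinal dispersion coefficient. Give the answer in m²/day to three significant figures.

At the plume center C_max = M/(n_e·A·√(4πDt)), so D = M²/(4πt·(n_e·A·C_max)²).
n_e·A·C_max = 0.31 × 4.98 × 0.416 = 0.6422 kg/m.
D = 25.6²/(4π × 902 × 0.6422²) = 0.140 m²/day.

0.140 m²/day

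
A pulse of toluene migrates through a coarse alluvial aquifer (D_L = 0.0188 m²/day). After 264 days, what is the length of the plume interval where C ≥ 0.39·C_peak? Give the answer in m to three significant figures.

8.65 m

The plume is Gaussian with σ = √(2Dt) = √(2 × 0.0188 × 264) = 3.151 m.
C/C_peak = exp(−Δx²/(2σ²)) = 0.39 ⇒ Δx = σ·√(−2 ln 0.39) = 3.151 × 1.372 = 4.323 m.
Width = 2Δx = 8.65 m.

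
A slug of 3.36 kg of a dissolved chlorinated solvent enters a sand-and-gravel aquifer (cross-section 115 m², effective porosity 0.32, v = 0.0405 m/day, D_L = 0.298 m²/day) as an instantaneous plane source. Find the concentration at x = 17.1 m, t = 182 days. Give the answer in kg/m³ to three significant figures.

0.00226 kg/m³

For an instantaneous plane source, C(x,t) = M/(n_e·A·√(4πDt)) · exp(−(x−vt)²/(4Dt)), with n_e·A the pore (flow) area.
Plume center vt = 0.0405 × 182 = 7.371 m, so the well at 17.1 m is 9.729 m downgradient of the peak.
√(4πDt) = 26.11 m, giving peak height M/(n_e·A·√(4πDt)) = 3.36/(0.32 × 115 × 26.11) = 0.003497 kg/m³.
(x−vt)²/(4Dt) = (9.729)²/(4 × 0.298 × 182) = 0.4363; exp(−0.4363) = 0.6464.
C = 0.003497 × 0.6464 = 0.00226 kg/m³.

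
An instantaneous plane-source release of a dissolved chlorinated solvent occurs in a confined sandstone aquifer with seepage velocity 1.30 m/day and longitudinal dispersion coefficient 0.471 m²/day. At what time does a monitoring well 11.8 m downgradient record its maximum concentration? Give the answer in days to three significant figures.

8.80 days

For the 1D instantaneous-source solution, setting ∂C/∂t = 0 at fixed x gives v²t² + 2Dt − x² = 0, so t = (√(D² + v²x²) − D)/v².
√(D² + v²x²) = √(0.471² + 1.30² × 11.8²) = 15.35; v² = 1.69.
t = (15.35 − 0.471)/1.69 = 8.80 days (vs. the pure-advection estimate x/v = 9.08 d).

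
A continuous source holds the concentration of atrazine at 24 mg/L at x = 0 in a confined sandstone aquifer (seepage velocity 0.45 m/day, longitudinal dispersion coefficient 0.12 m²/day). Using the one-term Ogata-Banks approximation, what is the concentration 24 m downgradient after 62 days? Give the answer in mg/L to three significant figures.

20.3 mg/L

For a continuous step input, C/C₀ ≈ ½·erfc((x−vt)/(2√(Dt))).
vt = 0.45 × 62 = 27.9 m and 2√(Dt) = 2√(0.12 × 62) = 5.455 m.
Argument (x−vt)/(2√(Dt)) = (24 − 27.9)/5.455 = -0.7149; ½·erfc(-0.7149) = 0.8440.
C = 24 × 0.8440 = 20.3 mg/L.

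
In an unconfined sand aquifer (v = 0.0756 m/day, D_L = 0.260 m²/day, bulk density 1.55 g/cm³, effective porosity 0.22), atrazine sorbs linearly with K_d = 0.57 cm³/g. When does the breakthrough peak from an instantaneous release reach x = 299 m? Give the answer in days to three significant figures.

19600 days

Retardation factor R = 1 + ρ_b·K_d/n = 1 + 1.55 × 0.57/0.22 = 5.016.
Sorption retards both mechanisms: v_R = v/R = 0.01507 m/day, D_R = D/R = 0.05183 m²/day.
Peak time from v_R²t² + 2D_R t − x² = 0: t = (√(D_R² + v_R²x²) − D_R)/v_R².
√(D_R² + v_R²x²) = √(0.05183² + 0.01507² × 299²) = 4.506; v_R² = 0.0002271.
t = (4.506 − 0.05183)/0.0002271 = 19600 days.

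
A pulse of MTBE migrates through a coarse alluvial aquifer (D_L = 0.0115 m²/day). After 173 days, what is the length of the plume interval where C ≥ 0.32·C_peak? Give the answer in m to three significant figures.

6.02 m

The plume is Gaussian with σ = √(2Dt) = √(2 × 0.0115 × 173) = 1.995 m.
C/C_peak = exp(−Δx²/(2σ²)) = 0.32 ⇒ Δx = σ·√(−2 ln 0.32) = 1.995 × 1.510 = 3.012 m.
Width = 2Δx = 6.02 m.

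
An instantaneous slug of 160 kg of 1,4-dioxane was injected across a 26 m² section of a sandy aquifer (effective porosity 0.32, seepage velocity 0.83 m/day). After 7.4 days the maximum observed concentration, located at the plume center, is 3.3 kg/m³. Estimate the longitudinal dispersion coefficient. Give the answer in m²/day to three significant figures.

0.365 m²/day

At the plume center C_max = M/(n_e·A·√(4πDt)), so D = M²/(4πt·(n_e·A·C_max)²).
n_e·A·C_max = 0.32 × 26 × 3.3 = 27.46 kg/m.
D = 160²/(4π × 7.4 × 27.46²) = 0.365 m²/day.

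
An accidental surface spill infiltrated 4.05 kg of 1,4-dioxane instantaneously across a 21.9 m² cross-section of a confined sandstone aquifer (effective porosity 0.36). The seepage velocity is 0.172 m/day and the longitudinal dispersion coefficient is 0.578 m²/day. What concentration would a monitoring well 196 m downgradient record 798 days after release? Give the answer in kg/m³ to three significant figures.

0.00104 kg/m³

For an instantaneous plane source, C(x,t) = M/(n_e·A·√(4πDt)) · exp(−(x−vt)²/(4Dt)), with n_e·A the pore (flow) area.
Plume center vt = 0.172 × 798 = 137.256 m, so the well at 196 m is 58.744 m downgradient of the peak.
√(4πDt) = 76.13 m, giving peak height M/(n_e·A·√(4πDt)) = 4.05/(0.36 × 21.9 × 76.13) = 0.006748 kg/m³.
(x−vt)²/(4Dt) = (58.744)²/(4 × 0.578 × 798) = 1.870; exp(−1.870) = 0.1541.
C = 0.006748 × 0.1541 = 0.00104 kg/m³.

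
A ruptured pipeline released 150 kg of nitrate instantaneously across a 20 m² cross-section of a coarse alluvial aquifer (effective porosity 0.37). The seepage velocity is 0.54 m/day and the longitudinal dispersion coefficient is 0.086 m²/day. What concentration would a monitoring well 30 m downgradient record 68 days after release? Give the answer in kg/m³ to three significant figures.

0.343 kg/m³

For an instantaneous plane source, C(x,t) = M/(n_e·A·√(4πDt)) · exp(−(x−vt)²/(4Dt)), with n_e·A the pore (flow) area.
Plume center vt = 0.54 × 68 = 36.72 m, so the well at 30 m is 6.72 m upgradient of the peak.
√(4πDt) = 8.573 m, giving peak height M/(n_e·A·√(4πDt)) = 150/(0.37 × 20 × 8.573) = 2.364 kg/m³.
(x−vt)²/(4Dt) = (-6.72)²/(4 × 0.086 × 68) = 1.931; exp(−1.931) = 0.1450.
C = 2.364 × 0.1450 = 0.343 kg/m³.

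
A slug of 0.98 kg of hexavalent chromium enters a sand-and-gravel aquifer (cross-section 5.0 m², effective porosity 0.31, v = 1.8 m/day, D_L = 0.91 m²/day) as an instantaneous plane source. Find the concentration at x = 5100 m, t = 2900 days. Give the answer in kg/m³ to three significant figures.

0.000887 kg/m³

For an instantaneous plane source, C(x,t) = M/(n_e·A·√(4πDt)) · exp(−(x−vt)²/(4Dt)), with n_e·A the pore (flow) area.
Plume center vt = 1.8 × 2900 = 5220 m, so the well at 5100 m is 120 m upgradient of the peak.
√(4πDt) = 182.1 m, giving peak height M/(n_e·A·√(4πDt)) = 0.98/(0.31 × 5.0 × 182.1) = 0.003472 kg/m³.
(x−vt)²/(4Dt) = (-120)²/(4 × 0.91 × 2900) = 1.364; exp(−1.364) = 0.2556.
C = 0.003472 × 0.2556 = 0.000887 kg/m³.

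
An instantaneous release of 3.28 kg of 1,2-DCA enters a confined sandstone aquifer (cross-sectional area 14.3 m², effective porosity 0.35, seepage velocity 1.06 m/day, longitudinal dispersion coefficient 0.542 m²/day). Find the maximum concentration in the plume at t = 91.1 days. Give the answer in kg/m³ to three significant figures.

The peak of an instantaneous 1D plume sits at x = vt; there the Gaussian factor is 1 and C_max = M/(n_e·A·√(4πDt)), where n_e·A is the pore area the mass is dissolved in.
√(4πDt) = √(4π × 0.542 × 91.1) = 24.91 m, so C_max = 3.28/(0.35 × 14.3 × 24.91) = 0.0263 kg/m³.

0.0263 kg/m³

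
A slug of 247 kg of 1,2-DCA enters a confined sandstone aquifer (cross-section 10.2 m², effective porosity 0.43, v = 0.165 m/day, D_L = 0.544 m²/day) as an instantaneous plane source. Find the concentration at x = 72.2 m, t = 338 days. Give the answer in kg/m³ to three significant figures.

0.812 kg/m³

For an instantaneous plane source, C(x,t) = M/(n_e·A·√(4πDt)) · exp(−(x−vt)²/(4Dt)), with n_e·A the pore (flow) area.
Plume center vt = 0.165 × 338 = 55.77 m, so the well at 72.2 m is 16.43 m downgradient of the peak.
√(4πDt) = 48.07 m, giving peak height M/(n_e·A·√(4πDt)) = 247/(0.43 × 10.2 × 48.07) = 1.172 kg/m³.
(x−vt)²/(4Dt) = (16.43)²/(4 × 0.544 × 338) = 0.3670; exp(−0.3670) = 0.6928.
C = 1.172 × 0.6928 = 0.812 kg/m³.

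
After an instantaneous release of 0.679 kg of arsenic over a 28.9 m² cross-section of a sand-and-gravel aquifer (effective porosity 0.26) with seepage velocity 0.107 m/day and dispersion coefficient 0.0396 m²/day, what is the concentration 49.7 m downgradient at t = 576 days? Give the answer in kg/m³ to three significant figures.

For an instantaneous plane source, C(x,t) = M/(n_e·A·√(4πDt)) · exp(−(x−vt)²/(4Dt)), with n_e·A the pore (flow) area.
Plume center vt = 0.107 × 576 = 61.632 m, so the well at 49.7 m is 11.932 m upgradient of the peak.
√(4πDt) = 16.93 m, giving peak height M/(n_e·A·√(4πDt)) = 0.679/(0.26 × 28.9 × 16.93) = 0.005338 kg/m³.
(x−vt)²/(4Dt) = (-11.932)²/(4 × 0.0396 × 576) = 1.560; exp(−1.560) = 0.2101.
C = 0.005338 × 0.2101 = 0.00112 kg/m³.

0.00112 kg/m³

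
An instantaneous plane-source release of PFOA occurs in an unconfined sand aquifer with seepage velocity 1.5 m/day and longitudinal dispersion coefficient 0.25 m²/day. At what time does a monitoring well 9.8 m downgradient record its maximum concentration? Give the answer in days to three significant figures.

6.42 days

For the 1D instantaneous-source solution, setting ∂C/∂t = 0 at fixed x gives v²t² + 2Dt − x² = 0, so t = (√(D² + v²x²) − D)/v².
√(D² + v²x²) = √(0.25² + 1.5² × 9.8²) = 14.70; v² = 2.25.
t = (14.70 − 0.25)/2.25 = 6.42 days (vs. the pure-advection estimate x/v = 6.53 d).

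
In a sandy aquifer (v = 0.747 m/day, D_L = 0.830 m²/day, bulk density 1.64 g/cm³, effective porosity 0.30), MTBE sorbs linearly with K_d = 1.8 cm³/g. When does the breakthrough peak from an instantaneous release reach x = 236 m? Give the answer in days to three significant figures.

Retardation factor R = 1 + ρ_b·K_d/n = 1 + 1.64 × 1.8/0.30 = 10.84.
Sorption retards both mechanisms: v_R = v/R = 0.06891 m/day, D_R = D/R = 0.07657 m²/day.
Peak time from v_R²t² + 2D_R t − x² = 0: t = (√(D_R² + v_R²x²) − D_R)/v_R².
√(D_R² + v_R²x²) = √(0.07657² + 0.06891² × 236²) = 16.26; v_R² = 0.004749.
t = (16.26 − 0.07657)/0.004749 = 3410 days.

3410 days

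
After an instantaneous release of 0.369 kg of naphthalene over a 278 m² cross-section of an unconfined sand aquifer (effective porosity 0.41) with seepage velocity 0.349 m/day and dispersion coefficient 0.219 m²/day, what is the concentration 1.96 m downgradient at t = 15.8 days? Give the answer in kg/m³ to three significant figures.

For an instantaneous plane source, C(x,t) = M/(n_e·A·√(4πDt)) · exp(−(x−vt)²/(4Dt)), with n_e·A the pore (flow) area.
Plume center vt = 0.349 × 15.8 = 5.5142 m, so the well at 1.96 m is 3.5542 m upgradient of the peak.
√(4πDt) = 6.594 m, giving peak height M/(n_e·A·√(4πDt)) = 0.369/(0.41 × 278 × 6.594) = 0.0004910 kg/m³.
(x−vt)²/(4Dt) = (-3.5542)²/(4 × 0.219 × 15.8) = 0.9127; exp(−0.9127) = 0.4014.
C = 0.0004910 × 0.4014 = 0.000197 kg/m³.

0.000197 kg/m³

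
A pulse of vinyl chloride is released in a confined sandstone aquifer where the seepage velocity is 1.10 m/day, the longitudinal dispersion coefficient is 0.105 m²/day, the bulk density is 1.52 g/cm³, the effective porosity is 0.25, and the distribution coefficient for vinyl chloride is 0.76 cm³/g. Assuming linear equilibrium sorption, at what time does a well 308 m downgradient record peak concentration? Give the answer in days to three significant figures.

Retardation factor R = 1 + ρ_b·K_d/n = 1 + 1.52 × 0.76/0.25 = 5.621.
Sorption retards both mechanisms: v_R = v/R = 0.1957 m/day, D_R = D/R = 0.01868 m²/day.
Peak time from v_R²t² + 2D_R t − x² = 0: t = (√(D_R² + v_R²x²) − D_R)/v_R².
√(D_R² + v_R²x²) = √(0.01868² + 0.1957² × 308²) = 60.28; v_R² = 0.03830.
t = (60.28 − 0.01868)/0.03830 = 1570 days.

1570 days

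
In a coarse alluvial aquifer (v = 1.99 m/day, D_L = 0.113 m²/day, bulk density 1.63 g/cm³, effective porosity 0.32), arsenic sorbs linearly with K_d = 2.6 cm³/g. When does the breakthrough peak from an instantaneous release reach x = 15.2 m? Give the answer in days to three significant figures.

Retardation factor R = 1 + ρ_b·K_d/n = 1 + 1.63 × 2.6/0.32 = 14.24.
Sorption retards both mechanisms: v_R = v/R = 0.1397 m/day, D_R = D/R = 0.007935 m²/day.
Peak time from v_R²t² + 2D_R t − x² = 0: t = (√(D_R² + v_R²x²) − D_R)/v_R².
√(D_R² + v_R²x²) = √(0.007935² + 0.1397² × 15.2²) = 2.123; v_R² = 0.01952.
t = (2.123 − 0.007935)/0.01952 = 108 days.

108 days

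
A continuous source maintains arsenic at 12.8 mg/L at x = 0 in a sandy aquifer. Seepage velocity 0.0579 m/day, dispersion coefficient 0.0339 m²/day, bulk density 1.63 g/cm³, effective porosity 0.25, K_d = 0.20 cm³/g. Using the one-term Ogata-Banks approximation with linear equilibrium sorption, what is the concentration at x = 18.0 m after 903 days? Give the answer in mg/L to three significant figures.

Retardation factor R = 1 + ρ_b·K_d/n = 1 + 1.63 × 0.20/0.25 = 2.304.
Sorption retards both mechanisms: v_R = v/R = 0.02513 m/day, D_R = D/R = 0.01471 m²/day.
v_R·t = 0.02513 × 903 = 22.69239 m; 2√(D_R t) = 7.289 m; argument = (18.0 − 22.69239)/7.289 = -0.6438.
C = C₀ × ½·erfc(-0.6438) = 12.8 × 0.8187 = 10.5 mg/L.

10.5 mg/L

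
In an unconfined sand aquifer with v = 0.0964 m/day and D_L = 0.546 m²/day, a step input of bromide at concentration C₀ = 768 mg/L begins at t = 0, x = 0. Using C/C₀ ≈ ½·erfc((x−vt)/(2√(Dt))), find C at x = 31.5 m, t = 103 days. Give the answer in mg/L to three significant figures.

16.1 mg/L

For a continuous step input, C/C₀ ≈ ½·erfc((x−vt)/(2√(Dt))).
vt = 0.0964 × 103 = 9.9292 m and 2√(Dt) = 2√(0.546 × 103) = 15.00 m.
Argument (x−vt)/(2√(Dt)) = (31.5 − 9.9292)/15.00 = 1.438; ½·erfc(1.438) = 0.02099.
C = 768 × 0.02099 = 16.1 mg/L.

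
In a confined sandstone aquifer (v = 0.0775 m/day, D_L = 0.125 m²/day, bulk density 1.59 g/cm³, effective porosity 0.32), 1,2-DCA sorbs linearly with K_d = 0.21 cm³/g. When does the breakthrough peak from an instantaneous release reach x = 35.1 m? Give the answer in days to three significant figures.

Retardation factor R = 1 + ρ_b·K_d/n = 1 + 1.59 × 0.21/0.32 = 2.043.
Sorption retards both mechanisms: v_R = v/R = 0.03793 m/day, D_R = D/R = 0.06118 m²/day.
Peak time from v_R²t² + 2D_R t − x² = 0: t = (√(D_R² + v_R²x²) − D_R)/v_R².
√(D_R² + v_R²x²) = √(0.06118² + 0.03793² × 35.1²) = 1.333; v_R² = 0.001439.
t = (1.333 − 0.06118)/0.001439 = 884 days.

884 days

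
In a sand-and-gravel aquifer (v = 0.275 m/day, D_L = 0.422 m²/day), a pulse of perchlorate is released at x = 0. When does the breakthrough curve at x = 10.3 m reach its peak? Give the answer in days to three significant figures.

32.3 days

For the 1D instantaneous-source solution, setting ∂C/∂t = 0 at fixed x gives v²t² + 2Dt − x² = 0, so t = (√(D² + v²x²) − D)/v².
√(D² + v²x²) = √(0.422² + 0.275² × 10.3²) = 2.864; v² = 0.075625.
t = (2.864 − 0.422)/0.075625 = 32.3 days (vs. the pure-advection estimate x/v = 37.5 d).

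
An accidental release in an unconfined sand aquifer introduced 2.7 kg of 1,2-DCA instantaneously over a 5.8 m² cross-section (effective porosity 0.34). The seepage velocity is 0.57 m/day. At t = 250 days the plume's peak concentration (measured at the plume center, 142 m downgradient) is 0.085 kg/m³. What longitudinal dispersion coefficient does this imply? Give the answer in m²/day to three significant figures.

At the plume center C_max = M/(n_e·A·√(4πDt)), so D = M²/(4πt·(n_e·A·C_max)²).
n_e·A·C_max = 0.34 × 5.8 × 0.085 = 0.1676 kg/m.
D = 2.7²/(4π × 250 × 0.1676²) = 0.0826 m²/day.

0.0826 m²/day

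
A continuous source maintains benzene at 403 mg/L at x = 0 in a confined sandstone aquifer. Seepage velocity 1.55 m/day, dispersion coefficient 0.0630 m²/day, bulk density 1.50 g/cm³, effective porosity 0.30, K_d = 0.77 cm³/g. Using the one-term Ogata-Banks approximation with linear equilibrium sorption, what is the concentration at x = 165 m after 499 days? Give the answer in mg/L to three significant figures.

25.2 mg/L

Retardation factor R = 1 + ρ_b·K_d/n = 1 + 1.50 × 0.77/0.30 = 4.850.
Sorption retards both mechanisms: v_R = v/R = 0.3196 m/day, D_R = D/R = 0.01299 m²/day.
v_R·t = 0.3196 × 499 = 159.4804 m; 2√(D_R t) = 5.092 m; argument = (165 − 159.4804)/5.092 = 1.084.
C = C₀ × ½·erfc(1.084) = 403 × 0.06264 = 25.2 mg/L.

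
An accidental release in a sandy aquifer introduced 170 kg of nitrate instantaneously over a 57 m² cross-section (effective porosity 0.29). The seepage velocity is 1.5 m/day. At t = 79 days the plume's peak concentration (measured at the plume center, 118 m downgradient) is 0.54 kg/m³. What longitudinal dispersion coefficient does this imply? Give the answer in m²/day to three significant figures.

At the plume center C_max = M/(n_e·A·√(4πDt)), so D = M²/(4πt·(n_e·A·C_max)²).
n_e·A·C_max = 0.29 × 57 × 0.54 = 8.926 kg/m.
D = 170²/(4π × 79 × 8.926²) = 0.365 m²/day.

0.365 m²/day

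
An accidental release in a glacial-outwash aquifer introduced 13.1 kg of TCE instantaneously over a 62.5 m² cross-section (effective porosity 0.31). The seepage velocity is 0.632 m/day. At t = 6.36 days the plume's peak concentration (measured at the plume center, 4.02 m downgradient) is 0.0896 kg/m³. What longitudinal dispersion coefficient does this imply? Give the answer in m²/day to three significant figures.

0.712 m²/day

At the plume center C_max = M/(n_e·A·√(4πDt)), so D = M²/(4πt·(n_e·A·C_max)²).
n_e·A·C_max = 0.31 × 62.5 × 0.0896 = 1.736 kg/m.
D = 13.1²/(4π × 6.36 × 1.736²) = 0.712 m²/day.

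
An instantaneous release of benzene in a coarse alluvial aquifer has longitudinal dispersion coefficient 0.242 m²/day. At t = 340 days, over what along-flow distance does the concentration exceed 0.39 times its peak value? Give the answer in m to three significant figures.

The plume is Gaussian with σ = √(2Dt) = √(2 × 0.242 × 340) = 12.83 m.
C/C_peak = exp(−Δx²/(2σ²)) = 0.39 ⇒ Δx = σ·√(−2 ln 0.39) = 12.83 × 1.372 = 17.60 m.
Width = 2Δx = 35.2 m.

35.2 m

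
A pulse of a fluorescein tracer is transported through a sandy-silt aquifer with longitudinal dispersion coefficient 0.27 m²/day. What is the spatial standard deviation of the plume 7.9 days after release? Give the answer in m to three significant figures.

Dispersive spreading gives a Gaussian with σ² = 2Dt; advection only shifts the center.
σ = √(2 × 0.27 × 7.9) = 2.07 m.

2.07 m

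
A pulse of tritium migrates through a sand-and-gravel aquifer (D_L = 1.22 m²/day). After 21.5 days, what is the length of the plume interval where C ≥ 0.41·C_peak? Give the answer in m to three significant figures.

The plume is Gaussian with σ = √(2Dt) = √(2 × 1.22 × 21.5) = 7.243 m.
C/C_peak = exp(−Δx²/(2σ²)) = 0.41 ⇒ Δx = σ·√(−2 ln 0.41) = 7.243 × 1.335 = 9.669 m.
Width = 2Δx = 19.3 m.

19.3 m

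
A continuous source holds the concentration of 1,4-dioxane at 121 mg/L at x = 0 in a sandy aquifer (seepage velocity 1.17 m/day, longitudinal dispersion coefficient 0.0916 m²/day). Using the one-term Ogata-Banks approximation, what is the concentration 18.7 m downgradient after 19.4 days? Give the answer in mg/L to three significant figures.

For a continuous step input, C/C₀ ≈ ½·erfc((x−vt)/(2√(Dt))).
vt = 1.17 × 19.4 = 22.698 m and 2√(Dt) = 2√(0.0916 × 19.4) = 2.666 m.
Argument (x−vt)/(2√(Dt)) = (18.7 − 22.698)/2.666 = -1.500; ½·erfc(-1.500) = 0.9831.
C = 121 × 0.9831 = 119 mg/L.

119 mg/L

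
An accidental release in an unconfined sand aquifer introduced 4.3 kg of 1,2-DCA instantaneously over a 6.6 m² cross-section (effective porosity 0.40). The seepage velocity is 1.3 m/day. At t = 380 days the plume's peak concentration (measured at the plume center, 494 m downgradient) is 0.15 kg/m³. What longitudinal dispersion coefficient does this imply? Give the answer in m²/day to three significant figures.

At the plume center C_max = M/(n_e·A·√(4πDt)), so D = M²/(4πt·(n_e·A·C_max)²).
n_e·A·C_max = 0.40 × 6.6 × 0.15 = 0.3960 kg/m.
D = 4.3²/(4π × 380 × 0.3960²) = 0.0247 m²/day.

0.0247 m²/day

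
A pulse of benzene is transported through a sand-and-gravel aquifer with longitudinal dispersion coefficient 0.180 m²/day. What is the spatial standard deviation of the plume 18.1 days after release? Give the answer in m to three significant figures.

Dispersive spreading gives a Gaussian with σ² = 2Dt; advection only shifts the center.
σ = √(2 × 0.180 × 18.1) = 2.55 m.

2.55 m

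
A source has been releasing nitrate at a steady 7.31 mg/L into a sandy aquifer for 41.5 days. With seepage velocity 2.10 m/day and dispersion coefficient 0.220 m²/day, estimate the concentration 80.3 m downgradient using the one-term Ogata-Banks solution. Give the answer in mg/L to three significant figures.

6.91 mg/L

For a continuous step input, C/C₀ ≈ ½·erfc((x−vt)/(2√(Dt))).
vt = 2.10 × 41.5 = 87.15 m and 2√(Dt) = 2√(0.220 × 41.5) = 6.043 m.
Argument (x−vt)/(2√(Dt)) = (80.3 − 87.15)/6.043 = -1.134; ½·erfc(-1.134) = 0.9456.
C = 7.31 × 0.9456 = 6.91 mg/L.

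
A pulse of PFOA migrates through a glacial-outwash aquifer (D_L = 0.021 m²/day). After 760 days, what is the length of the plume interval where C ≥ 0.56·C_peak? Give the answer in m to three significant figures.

The plume is Gaussian with σ = √(2Dt) = √(2 × 0.021 × 760) = 5.650 m.
C/C_peak = exp(−Δx²/(2σ²)) = 0.56 ⇒ Δx = σ·√(−2 ln 0.56) = 5.650 × 1.077 = 6.085 m.
Width = 2Δx = 12.2 m.

12.2 m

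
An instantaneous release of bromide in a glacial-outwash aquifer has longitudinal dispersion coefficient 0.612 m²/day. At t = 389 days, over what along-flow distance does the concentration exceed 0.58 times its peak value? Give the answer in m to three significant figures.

The plume is Gaussian with σ = √(2Dt) = √(2 × 0.612 × 389) = 21.82 m.
C/C_peak = exp(−Δx²/(2σ²)) = 0.58 ⇒ Δx = σ·√(−2 ln 0.58) = 21.82 × 1.044 = 22.78 m.
Width = 2Δx = 45.6 m.

45.6 m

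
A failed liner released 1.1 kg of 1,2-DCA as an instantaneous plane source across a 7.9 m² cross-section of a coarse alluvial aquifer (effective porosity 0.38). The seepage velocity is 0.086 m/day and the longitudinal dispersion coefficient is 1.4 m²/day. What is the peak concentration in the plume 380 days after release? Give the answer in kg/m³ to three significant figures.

The peak of an instantaneous 1D plume sits at x = vt; there the Gaussian factor is 1 and C_max = M/(n_e·A·√(4πDt)), where n_e·A is the pore area the mass is dissolved in.
√(4πDt) = √(4π × 1.4 × 380) = 81.76 m, so C_max = 1.1/(0.38 × 7.9 × 81.76) = 0.00448 kg/m³.

0.00448 kg/m³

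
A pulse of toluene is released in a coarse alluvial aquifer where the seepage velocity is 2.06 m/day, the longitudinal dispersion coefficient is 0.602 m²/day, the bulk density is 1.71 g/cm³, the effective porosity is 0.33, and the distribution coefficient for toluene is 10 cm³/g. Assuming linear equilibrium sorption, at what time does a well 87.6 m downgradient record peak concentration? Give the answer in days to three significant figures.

Retardation factor R = 1 + ρ_b·K_d/n = 1 + 1.71 × 10/0.33 = 52.82.
Sorption retards both mechanisms: v_R = v/R = 0.03900 m/day, D_R = D/R = 0.01140 m²/day.
Peak time from v_R²t² + 2D_R t − x² = 0: t = (√(D_R² + v_R²x²) − D_R)/v_R².
√(D_R² + v_R²x²) = √(0.01140² + 0.03900² × 87.6²) = 3.416; v_R² = 0.001521.
t = (3.416 − 0.01140)/0.001521 = 2240 days.

2240 days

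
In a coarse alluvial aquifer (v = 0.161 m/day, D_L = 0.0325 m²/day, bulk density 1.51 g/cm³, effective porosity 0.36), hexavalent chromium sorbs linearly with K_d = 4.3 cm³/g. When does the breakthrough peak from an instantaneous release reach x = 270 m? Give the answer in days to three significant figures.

Retardation factor R = 1 + ρ_b·K_d/n = 1 + 1.51 × 4.3/0.36 = 19.04.
Sorption retards both mechanisms: v_R = v/R = 0.008456 m/day, D_R = D/R = 0.001707 m²/day.
Peak time from v_R²t² + 2D_R t − x² = 0: t = (√(D_R² + v_R²x²) − D_R)/v_R².
√(D_R² + v_R²x²) = √(0.001707² + 0.008456² × 270²) = 2.283; v_R² = 7.150e-05.
t = (2.283 − 0.001707)/7.150e-05 = 31900 days.

31900 days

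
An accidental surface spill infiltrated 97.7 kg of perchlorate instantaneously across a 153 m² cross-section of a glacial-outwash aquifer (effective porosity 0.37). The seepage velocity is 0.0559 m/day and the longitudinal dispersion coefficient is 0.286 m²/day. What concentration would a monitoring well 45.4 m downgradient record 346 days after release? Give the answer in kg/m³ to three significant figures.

For an instantaneous plane source, C(x,t) = M/(n_e·A·√(4πDt)) · exp(−(x−vt)²/(4Dt)), with n_e·A the pore (flow) area.
Plume center vt = 0.0559 × 346 = 19.3414 m, so the well at 45.4 m is 26.0586 m downgradient of the peak.
√(4πDt) = 35.26 m, giving peak height M/(n_e·A·√(4πDt)) = 97.7/(0.37 × 153 × 35.26) = 0.04895 kg/m³.
(x−vt)²/(4Dt) = (26.0586)²/(4 × 0.286 × 346) = 1.716; exp(−1.716) = 0.1798.
C = 0.04895 × 0.1798 = 0.00880 kg/m³.

0.00880 kg/m³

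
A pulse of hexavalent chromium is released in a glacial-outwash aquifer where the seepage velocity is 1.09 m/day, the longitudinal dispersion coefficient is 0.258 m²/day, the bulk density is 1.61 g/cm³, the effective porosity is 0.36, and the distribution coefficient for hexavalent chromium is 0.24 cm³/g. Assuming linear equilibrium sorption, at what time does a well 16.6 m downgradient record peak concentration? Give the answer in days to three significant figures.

31.1 days

Retardation factor R = 1 + ρ_b·K_d/n = 1 + 1.61 × 0.24/0.36 = 2.073.
Sorption retards both mechanisms: v_R = v/R = 0.5258 m/day, D_R = D/R = 0.1245 m²/day.
Peak time from v_R²t² + 2D_R t − x² = 0: t = (√(D_R² + v_R²x²) − D_R)/v_R².
√(D_R² + v_R²x²) = √(0.1245² + 0.5258² × 16.6²) = 8.729; v_R² = 0.2765.
t = (8.729 − 0.1245)/0.2765 = 31.1 days.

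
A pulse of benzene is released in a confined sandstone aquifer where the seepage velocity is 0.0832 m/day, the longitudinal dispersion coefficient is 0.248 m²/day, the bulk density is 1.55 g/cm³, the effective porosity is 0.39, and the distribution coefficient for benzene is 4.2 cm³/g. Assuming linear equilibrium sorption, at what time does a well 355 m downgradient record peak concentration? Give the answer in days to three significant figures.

Retardation factor R = 1 + ρ_b·K_d/n = 1 + 1.55 × 4.2/0.39 = 17.69.
Sorption retards both mechanisms: v_R = v/R = 0.004703 m/day, D_R = D/R = 0.01402 m²/day.
Peak time from v_R²t² + 2D_R t − x² = 0: t = (√(D_R² + v_R²x²) − D_R)/v_R².
√(D_R² + v_R²x²) = √(0.01402² + 0.004703² × 355²) = 1.670; v_R² = 2.212e-05.
t = (1.670 − 0.01402)/2.212e-05 = 74900 days.

74900 days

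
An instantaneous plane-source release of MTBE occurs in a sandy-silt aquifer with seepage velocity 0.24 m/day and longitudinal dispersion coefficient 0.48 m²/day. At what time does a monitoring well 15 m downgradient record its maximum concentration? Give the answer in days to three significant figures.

54.7 days

For the 1D instantaneous-source solution, setting ∂C/∂t = 0 at fixed x gives v²t² + 2Dt − x² = 0, so t = (√(D² + v²x²) − D)/v².
√(D² + v²x²) = √(0.48² + 0.24² × 15²) = 3.632; v² = 0.0576.
t = (3.632 − 0.48)/0.0576 = 54.7 days (vs. the pure-advection estimate x/v = 62.5 d).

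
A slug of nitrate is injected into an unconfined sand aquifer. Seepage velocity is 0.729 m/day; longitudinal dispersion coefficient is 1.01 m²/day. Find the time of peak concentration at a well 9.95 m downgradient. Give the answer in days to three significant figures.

For the 1D instantaneous-source solution, setting ∂C/∂t = 0 at fixed x gives v²t² + 2Dt − x² = 0, so t = (√(D² + v²x²) − D)/v².
√(D² + v²x²) = √(1.01² + 0.729² × 9.95²) = 7.324; v² = 0.531441.
t = (7.324 − 1.01)/0.531441 = 11.9 days (vs. the pure-advection estimate x/v = 13.6 d).

11.9 days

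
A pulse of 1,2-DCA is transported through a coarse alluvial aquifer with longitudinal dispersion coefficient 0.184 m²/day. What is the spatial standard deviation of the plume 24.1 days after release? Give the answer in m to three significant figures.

2.98 m

Dispersive spreading gives a Gaussian with σ² = 2Dt; advection only shifts the center.
σ = √(2 × 0.184 × 24.1) = 2.98 m.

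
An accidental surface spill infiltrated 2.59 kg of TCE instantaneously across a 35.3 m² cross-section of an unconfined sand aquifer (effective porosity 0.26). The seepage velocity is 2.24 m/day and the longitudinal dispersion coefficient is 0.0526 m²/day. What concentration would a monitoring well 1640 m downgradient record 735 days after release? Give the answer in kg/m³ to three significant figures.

For an instantaneous plane source, C(x,t) = M/(n_e·A·√(4πDt)) · exp(−(x−vt)²/(4Dt)), with n_e·A the pore (flow) area.
Plume center vt = 2.24 × 735 = 1646.4 m, so the well at 1640 m is 6.4 m upgradient of the peak.
√(4πDt) = 22.04 m, giving peak height M/(n_e·A·√(4πDt)) = 2.59/(0.26 × 35.3 × 22.04) = 0.01280 kg/m³.
(x−vt)²/(4Dt) = (-6.4)²/(4 × 0.0526 × 735) = 0.2649; exp(−0.2649) = 0.7673.
C = 0.01280 × 0.7673 = 0.00982 kg/m³.

0.00982 kg/m³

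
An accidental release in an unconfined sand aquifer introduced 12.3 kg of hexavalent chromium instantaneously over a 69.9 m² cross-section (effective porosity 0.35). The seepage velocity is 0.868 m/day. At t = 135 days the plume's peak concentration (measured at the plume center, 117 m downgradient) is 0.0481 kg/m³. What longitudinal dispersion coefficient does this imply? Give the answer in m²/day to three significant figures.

0.0644 m²/day

At the plume center C_max = M/(n_e·A·√(4πDt)), so D = M²/(4πt·(n_e·A·C_max)²).
n_e·A·C_max = 0.35 × 69.9 × 0.0481 = 1.177 kg/m.
D = 12.3²/(4π × 135 × 1.177²) = 0.0644 m²/day.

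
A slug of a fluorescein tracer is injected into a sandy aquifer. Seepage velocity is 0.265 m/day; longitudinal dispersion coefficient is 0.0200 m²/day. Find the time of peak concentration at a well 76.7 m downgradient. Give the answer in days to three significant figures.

289 days

For the 1D instantaneous-source solution, setting ∂C/∂t = 0 at fixed x gives v²t² + 2Dt − x² = 0, so t = (√(D² + v²x²) − D)/v².
√(D² + v²x²) = √(0.0200² + 0.265² × 76.7²) = 20.33; v² = 0.070225.
t = (20.33 − 0.0200)/0.070225 = 289 days (vs. the pure-advection estimate x/v = 289 d).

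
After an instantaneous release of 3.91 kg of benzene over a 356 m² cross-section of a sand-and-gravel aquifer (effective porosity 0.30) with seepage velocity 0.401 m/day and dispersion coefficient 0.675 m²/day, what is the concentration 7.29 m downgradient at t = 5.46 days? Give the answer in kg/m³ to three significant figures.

0.000921 kg/m³

For an instantaneous plane source, C(x,t) = M/(n_e·A·√(4πDt)) · exp(−(x−vt)²/(4Dt)), with n_e·A the pore (flow) area.
Plume center vt = 0.401 × 5.46 = 2.18946 m, so the well at 7.29 m is 5.10054 m downgradient of the peak.
√(4πDt) = 6.805 m, giving peak height M/(n_e·A·√(4πDt)) = 3.91/(0.30 × 356 × 6.805) = 0.005380 kg/m³.
(x−vt)²/(4Dt) = (5.10054)²/(4 × 0.675 × 5.46) = 1.765; exp(−1.765) = 0.1712.
C = 0.005380 × 0.1712 = 0.000921 kg/m³.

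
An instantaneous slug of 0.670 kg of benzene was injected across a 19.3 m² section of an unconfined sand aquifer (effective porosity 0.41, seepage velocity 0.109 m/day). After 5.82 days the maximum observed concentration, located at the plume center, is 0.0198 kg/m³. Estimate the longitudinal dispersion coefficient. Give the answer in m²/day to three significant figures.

At the plume center C_max = M/(n_e·A·√(4πDt)), so D = M²/(4πt·(n_e·A·C_max)²).
n_e·A·C_max = 0.41 × 19.3 × 0.0198 = 0.1567 kg/m.
D = 0.670²/(4π × 5.82 × 0.1567²) = 0.250 m²/day.

0.250 m²/day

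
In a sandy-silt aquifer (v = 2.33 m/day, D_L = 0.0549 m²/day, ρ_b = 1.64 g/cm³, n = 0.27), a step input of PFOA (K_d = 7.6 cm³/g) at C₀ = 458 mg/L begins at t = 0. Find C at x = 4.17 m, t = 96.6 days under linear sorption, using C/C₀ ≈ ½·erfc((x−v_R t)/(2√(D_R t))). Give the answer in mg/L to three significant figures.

411 mg/L

Retardation factor R = 1 + ρ_b·K_d/n = 1 + 1.64 × 7.6/0.27 = 47.16.
Sorption retards both mechanisms: v_R = v/R = 0.04941 m/day, D_R = D/R = 0.001164 m²/day.
v_R·t = 0.04941 × 96.6 = 4.773006 m; 2√(D_R t) = 0.6706 m; argument = (4.17 − 4.773006)/0.6706 = -0.8992.
C = C₀ × ½·erfc(-0.8992) = 458 × 0.8983 = 411 mg/L.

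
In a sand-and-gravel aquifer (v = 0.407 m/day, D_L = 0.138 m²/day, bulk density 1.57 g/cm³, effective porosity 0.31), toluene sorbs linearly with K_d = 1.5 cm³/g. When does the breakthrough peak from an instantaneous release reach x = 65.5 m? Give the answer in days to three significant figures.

Retardation factor R = 1 + ρ_b·K_d/n = 1 + 1.57 × 1.5/0.31 = 8.597.
Sorption retards both mechanisms: v_R = v/R = 0.04734 m/day, D_R = D/R = 0.01605 m²/day.
Peak time from v_R²t² + 2D_R t − x² = 0: t = (√(D_R² + v_R²x²) − D_R)/v_R².
√(D_R² + v_R²x²) = √(0.01605² + 0.04734² × 65.5²) = 3.101; v_R² = 0.002241.
t = (3.101 − 0.01605)/0.002241 = 1380 days.

1380 days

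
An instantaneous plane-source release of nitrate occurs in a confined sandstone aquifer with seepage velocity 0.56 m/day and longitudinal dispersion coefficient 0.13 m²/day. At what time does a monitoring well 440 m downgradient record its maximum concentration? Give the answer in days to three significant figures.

For the 1D instantaneous-source solution, setting ∂C/∂t = 0 at fixed x gives v²t² + 2Dt − x² = 0, so t = (√(D² + v²x²) − D)/v².
√(D² + v²x²) = √(0.13² + 0.56² × 440²) = 246.4; v² = 0.3136.
t = (246.4 − 0.13)/0.3136 = 785 days (vs. the pure-advection estimate x/v = 786 d).

785 days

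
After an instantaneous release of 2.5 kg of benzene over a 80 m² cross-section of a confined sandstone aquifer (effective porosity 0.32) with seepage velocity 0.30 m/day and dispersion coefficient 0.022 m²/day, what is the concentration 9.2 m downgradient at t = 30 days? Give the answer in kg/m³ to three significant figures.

For an instantaneous plane source, C(x,t) = M/(n_e·A·√(4πDt)) · exp(−(x−vt)²/(4Dt)), with n_e·A the pore (flow) area.
Plume center vt = 0.30 × 30 = 9 m, so the well at 9.2 m is 0.2 m downgradient of the peak.
√(4πDt) = 2.880 m, giving peak height M/(n_e·A·√(4πDt)) = 2.5/(0.32 × 80 × 2.880) = 0.03391 kg/m³.
(x−vt)²/(4Dt) = (0.2)²/(4 × 0.022 × 30) = 0.01515; exp(−0.01515) = 0.9850.
C = 0.03391 × 0.9850 = 0.0334 kg/m³.

0.0334 kg/m³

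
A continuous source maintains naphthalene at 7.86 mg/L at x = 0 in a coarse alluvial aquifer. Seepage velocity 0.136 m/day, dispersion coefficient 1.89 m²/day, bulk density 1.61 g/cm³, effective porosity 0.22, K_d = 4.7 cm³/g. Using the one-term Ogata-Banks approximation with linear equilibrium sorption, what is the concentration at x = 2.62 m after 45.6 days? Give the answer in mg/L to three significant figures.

Retardation factor R = 1 + ρ_b·K_d/n = 1 + 1.61 × 4.7/0.22 = 35.40.
Sorption retards both mechanisms: v_R = v/R = 0.003842 m/day, D_R = D/R = 0.05339 m²/day.
v_R·t = 0.003842 × 45.6 = 0.1751952 m; 2√(D_R t) = 3.121 m; argument = (2.62 − 0.1751952)/3.121 = 0.7833.
C = C₀ × ½·erfc(0.7833) = 7.86 × 0.1340 = 1.05 mg/L.

1.05 mg/L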